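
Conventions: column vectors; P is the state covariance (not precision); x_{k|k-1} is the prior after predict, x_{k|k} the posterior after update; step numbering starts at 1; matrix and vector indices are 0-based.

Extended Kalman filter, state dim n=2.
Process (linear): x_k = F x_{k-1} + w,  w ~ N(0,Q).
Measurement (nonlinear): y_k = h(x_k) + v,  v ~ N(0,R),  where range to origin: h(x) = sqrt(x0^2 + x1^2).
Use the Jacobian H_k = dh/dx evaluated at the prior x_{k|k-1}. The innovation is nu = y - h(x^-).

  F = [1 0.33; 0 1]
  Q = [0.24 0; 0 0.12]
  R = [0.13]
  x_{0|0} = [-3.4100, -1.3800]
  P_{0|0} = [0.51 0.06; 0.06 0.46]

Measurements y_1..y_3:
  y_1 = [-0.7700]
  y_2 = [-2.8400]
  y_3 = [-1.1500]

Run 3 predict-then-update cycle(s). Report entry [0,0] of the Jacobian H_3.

H_jac[0,0] = -0.5522

step 1: x^-=[-3.8654, -1.3800]  P^-=[0.8397 0.2118; 0.2118 0.5800]  H_jac=[-0.9418 -0.3362]  S=[1.0745]  K=[-0.8023; -0.3671]  nu=[-4.8744]  x^+=[0.0452, 0.4096]  P^+=[0.1481 -0.1047; -0.1047 0.4352]
step 2: x^-=[0.1803, 0.4096]  P^-=[0.3664 0.0389; 0.0389 0.5552]  H_jac=[0.4030 0.9152]  S=[0.6832]  K=[0.2682; 0.7666]  nu=[-3.2875]  x^+=[-0.7015, -2.1107]  P^+=[0.3173 -0.1016; -0.1016 0.1536]
step 3: x^-=[-1.3981, -2.1107]  P^-=[0.5069 -0.0509; -0.0509 0.2736]  H_jac=[-0.5522 -0.8337]  S=[0.4279]  K=[-0.5551; -0.4674]  nu=[-3.6818]  x^+=[0.6455, -0.3898]  P^+=[0.3751 -0.1619; -0.1619 0.1801]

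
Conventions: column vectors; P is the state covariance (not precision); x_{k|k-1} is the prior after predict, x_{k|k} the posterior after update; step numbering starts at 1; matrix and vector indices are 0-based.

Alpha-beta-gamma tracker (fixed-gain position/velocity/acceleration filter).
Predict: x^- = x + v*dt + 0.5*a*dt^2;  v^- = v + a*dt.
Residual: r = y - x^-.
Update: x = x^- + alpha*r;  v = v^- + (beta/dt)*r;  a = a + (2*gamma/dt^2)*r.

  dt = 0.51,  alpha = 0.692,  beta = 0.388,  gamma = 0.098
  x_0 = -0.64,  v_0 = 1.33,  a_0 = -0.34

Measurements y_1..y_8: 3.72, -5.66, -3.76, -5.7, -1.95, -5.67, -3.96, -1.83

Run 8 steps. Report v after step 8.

step 1: x_pred=-0.0059  r=3.7259  x^+=2.5724  v^+=3.9912  a^+=2.4677
step 2: x_pred=4.9289  r=-10.5889  x^+=-2.3986  v^+=-2.8061  a^+=-5.5116
step 3: x_pred=-4.5465  r=0.7865  x^+=-4.0023  v^+=-5.0186  a^+=-4.9189
step 4: x_pred=-7.2015  r=1.5015  x^+=-6.1625  v^+=-6.3850  a^+=-3.7875
step 5: x_pred=-9.9114  r=7.9614  x^+=-4.4021  v^+=-2.2597  a^+=2.2119
step 6: x_pred=-5.2669  r=-0.4031  x^+=-5.5459  v^+=-1.4384  a^+=1.9081
step 7: x_pred=-6.0313  r=2.0713  x^+=-4.5979  v^+=1.1106  a^+=3.4689
step 8: x_pred=-3.5804  r=1.7504  x^+=-2.3691  v^+=4.2114  a^+=4.7880

v_post = 4.2114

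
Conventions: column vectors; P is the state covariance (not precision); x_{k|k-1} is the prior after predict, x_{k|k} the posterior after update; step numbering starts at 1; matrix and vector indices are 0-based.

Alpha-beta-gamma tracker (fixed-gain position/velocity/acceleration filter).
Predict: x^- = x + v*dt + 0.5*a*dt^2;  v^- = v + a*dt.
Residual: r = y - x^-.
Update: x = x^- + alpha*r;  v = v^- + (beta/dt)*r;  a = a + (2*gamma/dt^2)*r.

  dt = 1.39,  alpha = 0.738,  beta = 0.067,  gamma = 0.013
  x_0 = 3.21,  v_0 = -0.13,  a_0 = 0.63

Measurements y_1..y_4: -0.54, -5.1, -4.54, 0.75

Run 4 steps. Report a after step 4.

step 1: x_pred=3.6379  r=-4.1779  x^+=0.5546  v^+=0.5443  a^+=0.5738
step 2: x_pred=1.8655  r=-6.9655  x^+=-3.2750  v^+=1.0061  a^+=0.4800
step 3: x_pred=-1.4128  r=-3.1272  x^+=-3.7207  v^+=1.5226  a^+=0.4380
step 4: x_pred=-1.1811  r=1.9311  x^+=0.2441  v^+=2.2245  a^+=0.4639

a_post = 0.4639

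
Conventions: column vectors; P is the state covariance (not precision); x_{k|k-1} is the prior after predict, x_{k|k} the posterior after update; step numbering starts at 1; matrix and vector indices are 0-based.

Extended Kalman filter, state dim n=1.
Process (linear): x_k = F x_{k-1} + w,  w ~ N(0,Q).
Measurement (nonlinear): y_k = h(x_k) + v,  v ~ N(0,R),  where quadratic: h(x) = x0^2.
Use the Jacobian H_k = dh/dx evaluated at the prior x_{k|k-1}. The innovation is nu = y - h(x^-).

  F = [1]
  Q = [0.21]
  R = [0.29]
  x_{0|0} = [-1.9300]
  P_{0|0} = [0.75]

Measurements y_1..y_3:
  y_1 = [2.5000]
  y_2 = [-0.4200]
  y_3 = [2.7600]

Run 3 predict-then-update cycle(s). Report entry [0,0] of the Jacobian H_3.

step 1: x^-=[-1.9300]  P^-=[0.9600]  H_jac=[-3.8600]  S=[14.5936]  K=[-0.2539]  nu=[-1.2249]  x^+=[-1.6190]  P^+=[0.0191]
step 2: x^-=[-1.6190]  P^-=[0.2291]  H_jac=[-3.2379]  S=[2.6917]  K=[-0.2756]  nu=[-3.0411]  x^+=[-0.7810]  P^+=[0.0247]
step 3: x^-=[-0.7810]  P^-=[0.2347]  H_jac=[-1.5619]  S=[0.8625]  K=[-0.4250]  nu=[2.1501]  x^+=[-1.6947]  P^+=[0.0789]

H_jac[0,0] = -1.5619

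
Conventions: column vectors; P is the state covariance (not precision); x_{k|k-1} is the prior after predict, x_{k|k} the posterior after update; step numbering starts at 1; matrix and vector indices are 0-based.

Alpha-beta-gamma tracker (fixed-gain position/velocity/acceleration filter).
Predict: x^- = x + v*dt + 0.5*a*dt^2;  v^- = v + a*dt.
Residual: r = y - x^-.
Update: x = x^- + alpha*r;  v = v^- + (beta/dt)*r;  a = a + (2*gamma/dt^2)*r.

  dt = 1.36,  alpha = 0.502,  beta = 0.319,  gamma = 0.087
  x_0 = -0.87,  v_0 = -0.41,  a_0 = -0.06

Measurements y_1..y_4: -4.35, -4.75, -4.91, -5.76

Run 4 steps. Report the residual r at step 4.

step 1: x_pred=-1.4831  r=-2.8669  x^+=-2.9223  v^+=-1.1641  a^+=-0.3297
step 2: x_pred=-4.8103  r=0.0603  x^+=-4.7800  v^+=-1.5983  a^+=-0.3240
step 3: x_pred=-7.2534  r=2.3434  x^+=-6.0770  v^+=-1.4893  a^+=-0.1036
step 4: x_pred=-8.1983  r=2.4383  x^+=-6.9743  v^+=-1.0583  a^+=0.1258

resid = 2.4383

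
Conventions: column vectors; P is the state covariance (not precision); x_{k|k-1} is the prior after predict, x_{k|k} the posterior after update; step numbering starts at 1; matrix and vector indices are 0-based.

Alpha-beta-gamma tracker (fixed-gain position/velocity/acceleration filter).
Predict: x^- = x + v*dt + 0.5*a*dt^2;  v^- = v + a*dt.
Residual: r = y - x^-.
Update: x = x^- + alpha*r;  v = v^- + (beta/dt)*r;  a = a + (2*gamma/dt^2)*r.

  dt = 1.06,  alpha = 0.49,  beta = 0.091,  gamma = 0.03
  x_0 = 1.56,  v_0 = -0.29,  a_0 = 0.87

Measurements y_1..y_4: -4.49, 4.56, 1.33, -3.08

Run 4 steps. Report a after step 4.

a_post = 0.2981

step 1: x_pred=1.7414  r=-6.2314  x^+=-1.3120  v^+=0.0972  a^+=0.5372
step 2: x_pred=-0.9071  r=5.4671  x^+=1.7718  v^+=1.1361  a^+=0.8292
step 3: x_pred=3.4419  r=-2.1119  x^+=2.4070  v^+=1.8337  a^+=0.7164
step 4: x_pred=4.7533  r=-7.8333  x^+=0.9150  v^+=1.9206  a^+=0.2981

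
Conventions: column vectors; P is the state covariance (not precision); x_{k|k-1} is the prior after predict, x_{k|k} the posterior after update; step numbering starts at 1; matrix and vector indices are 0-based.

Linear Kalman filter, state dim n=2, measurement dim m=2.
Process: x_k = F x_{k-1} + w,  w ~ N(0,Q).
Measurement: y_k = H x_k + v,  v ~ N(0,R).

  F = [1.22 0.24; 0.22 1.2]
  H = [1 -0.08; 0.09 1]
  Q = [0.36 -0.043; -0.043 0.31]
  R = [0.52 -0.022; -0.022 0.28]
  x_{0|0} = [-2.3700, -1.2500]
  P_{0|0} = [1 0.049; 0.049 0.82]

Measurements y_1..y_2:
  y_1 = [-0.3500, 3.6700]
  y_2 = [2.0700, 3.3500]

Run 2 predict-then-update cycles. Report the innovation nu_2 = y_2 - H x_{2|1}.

step 1: x^-=[-3.1914, -2.0214]  P^-=[1.9243 0.5359; 0.5359 1.5651]  S=[2.3686 0.5580; 0.5580 1.9571]  K=[0.7600 0.1456; -0.0223 0.8307]  nu=[2.6797, 5.9786]  x^+=[-0.2842, 2.8852]  P^+=[0.3911 -0.0112; -0.0112 0.2341]
step 2: x^-=[0.3457, 3.3997]  P^-=[0.9491 0.1125; 0.1125 0.6601]  S=[1.4553 0.1223; 0.1223 0.9681]  K=[0.6355 0.1242; -0.0174 0.6946]  nu=[1.9963, -0.0808]  x^+=[1.6044, 3.3089]  P^+=[0.3271 -0.0087; -0.0087 0.1956]

innov = [1.9963, -0.0808]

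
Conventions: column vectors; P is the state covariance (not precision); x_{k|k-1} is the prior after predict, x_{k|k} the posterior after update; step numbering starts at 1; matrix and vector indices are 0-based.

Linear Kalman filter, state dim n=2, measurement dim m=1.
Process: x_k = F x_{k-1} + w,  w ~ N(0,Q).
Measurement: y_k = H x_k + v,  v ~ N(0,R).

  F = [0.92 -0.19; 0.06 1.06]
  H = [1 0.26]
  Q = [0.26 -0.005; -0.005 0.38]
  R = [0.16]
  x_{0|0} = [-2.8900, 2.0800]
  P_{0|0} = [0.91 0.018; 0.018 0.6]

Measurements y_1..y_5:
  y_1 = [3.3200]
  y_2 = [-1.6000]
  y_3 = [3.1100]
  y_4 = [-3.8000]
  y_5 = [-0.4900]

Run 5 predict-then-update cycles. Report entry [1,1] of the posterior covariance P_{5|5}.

step 1: x^-=[-3.0540, 2.0314]  P^-=[1.0456 -0.0583; -0.0583 1.0597]  S=[1.2469]  K=[0.8264; 0.1742]  nu=[5.8458]  x^+=[1.7769, 3.0500]  P^+=[0.1941 -0.2378; -0.2378 1.0219]
step 2: x^-=[1.0552, 3.3396]  P^-=[0.5443 -0.4293; -0.4293 1.4986]  S=[0.5823]  K=[0.7430; -0.0681]  nu=[-3.5235]  x^+=[-1.5626, 3.5795]  P^+=[0.2228 -0.3998; -0.3998 1.4959]
step 3: x^-=[-2.1177, 3.7005]  P^-=[0.6424 -0.6793; -0.6793 2.0108]  S=[0.5851]  K=[0.7961; -0.2676]  nu=[4.2655]  x^+=[1.2781, 2.5592]  P^+=[0.2716 -0.5547; -0.5547 1.9689]
step 4: x^-=[0.6896, 2.7895]  P^-=[0.7549 -0.9212; -0.9212 2.5226]  S=[0.6064]  K=[0.8499; -0.4375]  nu=[-5.2148]  x^+=[-3.7425, 5.0708]  P^+=[0.3169 -0.6957; -0.6957 2.4066]
step 5: x^-=[-4.4065, 5.1505]  P^-=[0.8583 -1.1427; -1.1427 2.9967]  S=[0.6267]  K=[0.8955; -0.5802]  nu=[2.5774]  x^+=[-2.0984, 3.6551]  P^+=[0.3557 -0.8171; -0.8171 2.7857]

P_post[1,1] = 2.7857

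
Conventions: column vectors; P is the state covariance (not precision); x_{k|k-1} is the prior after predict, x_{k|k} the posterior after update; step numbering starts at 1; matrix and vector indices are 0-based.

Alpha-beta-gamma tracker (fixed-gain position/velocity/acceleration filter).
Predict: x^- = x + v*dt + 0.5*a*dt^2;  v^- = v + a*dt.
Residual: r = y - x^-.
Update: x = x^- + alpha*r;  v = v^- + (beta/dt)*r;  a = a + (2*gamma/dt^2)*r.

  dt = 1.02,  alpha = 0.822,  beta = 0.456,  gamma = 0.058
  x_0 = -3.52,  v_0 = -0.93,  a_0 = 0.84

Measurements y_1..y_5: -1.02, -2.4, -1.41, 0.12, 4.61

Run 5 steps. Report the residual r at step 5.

resid = 1.9612

step 1: x_pred=-4.0316  r=3.0116  x^+=-1.5561  v^+=1.2732  a^+=1.1758
step 2: x_pred=0.3542  r=-2.7542  x^+=-1.9098  v^+=1.2412  a^+=0.8687
step 3: x_pred=-0.1918  r=-1.2182  x^+=-1.1932  v^+=1.5827  a^+=0.7329
step 4: x_pred=0.8024  r=-0.6824  x^+=0.2415  v^+=2.0251  a^+=0.6568
step 5: x_pred=2.6488  r=1.9612  x^+=4.2609  v^+=3.5719  a^+=0.8755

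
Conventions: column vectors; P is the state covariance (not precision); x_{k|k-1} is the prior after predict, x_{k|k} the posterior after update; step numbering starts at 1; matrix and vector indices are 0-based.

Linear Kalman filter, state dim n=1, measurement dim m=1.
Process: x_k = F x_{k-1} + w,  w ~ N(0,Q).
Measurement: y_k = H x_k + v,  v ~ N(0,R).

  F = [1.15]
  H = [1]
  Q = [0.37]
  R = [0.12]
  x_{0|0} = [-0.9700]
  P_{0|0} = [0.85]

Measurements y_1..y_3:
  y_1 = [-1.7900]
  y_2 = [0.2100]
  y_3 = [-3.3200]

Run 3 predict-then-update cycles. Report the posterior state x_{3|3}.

step 1: x^-=[-1.1155]  P^-=[1.4941]  S=[1.6141]  K=[0.9257]  nu=[-0.6745]  x^+=[-1.7399]  P^+=[0.1111]
step 2: x^-=[-2.0008]  P^-=[0.5169]  S=[0.6369]  K=[0.8116]  nu=[2.2108]  x^+=[-0.2065]  P^+=[0.0974]
step 3: x^-=[-0.2375]  P^-=[0.4988]  S=[0.6188]  K=[0.8061]  nu=[-3.0825]  x^+=[-2.7222]  P^+=[0.0967]

x_post = [-2.7222]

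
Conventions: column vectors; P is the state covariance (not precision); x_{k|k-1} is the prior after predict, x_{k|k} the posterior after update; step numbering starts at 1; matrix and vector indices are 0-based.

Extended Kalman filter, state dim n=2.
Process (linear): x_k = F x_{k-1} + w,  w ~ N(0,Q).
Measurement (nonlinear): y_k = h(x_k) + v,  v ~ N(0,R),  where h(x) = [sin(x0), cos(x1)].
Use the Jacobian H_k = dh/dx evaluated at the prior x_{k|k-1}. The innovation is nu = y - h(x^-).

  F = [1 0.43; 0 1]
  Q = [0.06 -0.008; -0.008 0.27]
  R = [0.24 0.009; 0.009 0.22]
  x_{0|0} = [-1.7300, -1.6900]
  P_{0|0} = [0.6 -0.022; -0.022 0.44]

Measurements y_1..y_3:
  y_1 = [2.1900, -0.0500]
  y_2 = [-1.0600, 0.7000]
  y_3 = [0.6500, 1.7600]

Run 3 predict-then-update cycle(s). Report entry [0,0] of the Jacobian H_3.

H_jac[0,0] = 0.7238

step 1: x^-=[-2.4567, -1.6900]  P^-=[0.7224 0.1592; 0.1592 0.7100]  H_jac=[-0.7745 0.0000; 0.0000 0.9929]  S=[0.6733 -0.1134; -0.1134 0.9200]  K=[-0.8190 0.0708; -0.0552 0.7595]  nu=[2.8226, 0.0689]  x^+=[-4.7636, -1.7934]  P^+=[0.2530 0.0083; 0.0083 0.1678]
step 2: x^-=[-5.5348, -1.7934]  P^-=[0.3511 0.0724; 0.0724 0.4378]  H_jac=[0.7328 0.0000; 0.0000 0.9753]  S=[0.4285 0.0608; 0.0608 0.6364]  K=[0.5927 0.0544; 0.0291 0.6681]  nu=[-1.7405, 0.9208]  x^+=[-6.5162, -1.2289]  P^+=[0.1948 0.0177; 0.0177 0.1510]
step 3: x^-=[-7.0446, -1.2289]  P^-=[0.2980 0.0747; 0.0747 0.4210]  H_jac=[0.7238 0.0000; 0.0000 0.9421]  S=[0.3961 0.0599; 0.0599 0.5936]  K=[0.5347 0.0645; 0.0359 0.6645]  nu=[1.3400, 1.4247]  x^+=[-6.2362, -0.2341]  P^+=[0.1781 0.0202; 0.0202 0.1555]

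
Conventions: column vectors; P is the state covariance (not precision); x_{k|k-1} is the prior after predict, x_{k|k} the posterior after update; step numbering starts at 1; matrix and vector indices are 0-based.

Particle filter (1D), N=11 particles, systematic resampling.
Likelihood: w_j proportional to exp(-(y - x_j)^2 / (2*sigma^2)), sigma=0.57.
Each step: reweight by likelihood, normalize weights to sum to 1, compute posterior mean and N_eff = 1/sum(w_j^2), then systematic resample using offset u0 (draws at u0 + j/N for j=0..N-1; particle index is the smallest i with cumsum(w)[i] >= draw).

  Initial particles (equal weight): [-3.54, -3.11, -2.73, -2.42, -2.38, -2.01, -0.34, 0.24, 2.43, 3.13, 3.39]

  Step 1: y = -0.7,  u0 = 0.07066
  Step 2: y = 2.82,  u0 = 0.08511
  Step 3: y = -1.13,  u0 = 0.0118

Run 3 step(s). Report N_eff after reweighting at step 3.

step 1: w=[0.0000, 0.0001, 0.0015, 0.0090, 0.0111, 0.0608, 0.6986, 0.2189, 0.0000, 0.0000, 0.0000]  mean=-0.3598  Neff=1.8523  idx=[5, 6, 6, 6, 6, 6, 6, 6, 7, 7, 7]
step 2: w=[0.0000, 0.0020, 0.0020, 0.0020, 0.0020, 0.0020, 0.0020, 0.0020, 0.3288, 0.3288, 0.3288]  mean=0.2321  Neff=3.0837  idx=[8, 8, 8, 9, 9, 9, 9, 10, 10, 10, 10]
step 3: w=[0.0909, 0.0909, 0.0909, 0.0909, 0.0909, 0.0909, 0.0909, 0.0909, 0.0909, 0.0909, 0.0909]  mean=0.2400  Neff=11.0000  idx=[0, 1, 2, 3, 4, 5, 6, 7, 8, 9, 10]

N_eff = 11.0000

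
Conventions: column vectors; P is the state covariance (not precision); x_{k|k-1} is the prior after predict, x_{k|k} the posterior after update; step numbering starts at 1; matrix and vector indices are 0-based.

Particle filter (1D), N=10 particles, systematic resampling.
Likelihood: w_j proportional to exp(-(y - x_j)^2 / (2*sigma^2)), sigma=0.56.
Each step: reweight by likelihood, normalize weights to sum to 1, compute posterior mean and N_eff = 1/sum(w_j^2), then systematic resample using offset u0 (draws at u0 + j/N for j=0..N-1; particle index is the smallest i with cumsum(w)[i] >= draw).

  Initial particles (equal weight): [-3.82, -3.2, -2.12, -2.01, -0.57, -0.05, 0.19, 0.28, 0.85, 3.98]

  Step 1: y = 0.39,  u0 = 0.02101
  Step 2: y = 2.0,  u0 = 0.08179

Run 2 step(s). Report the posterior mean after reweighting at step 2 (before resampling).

step 1: w=[0.0000, 0.0000, 0.0000, 0.0000, 0.0640, 0.2042, 0.2608, 0.2727, 0.1984, 0.0000]  mean=0.2478  Neff=4.3958  idx=[4, 5, 5, 6, 6, 6, 7, 7, 8, 8]
step 2: w=[0.0001, 0.0044, 0.0044, 0.0193, 0.0193, 0.0193, 0.0320, 0.0320, 0.4346, 0.4346]  mean=0.7672  Neff=2.6250  idx=[6, 8, 8, 8, 8, 9, 9, 9, 9, 9]

post_mean = 0.7672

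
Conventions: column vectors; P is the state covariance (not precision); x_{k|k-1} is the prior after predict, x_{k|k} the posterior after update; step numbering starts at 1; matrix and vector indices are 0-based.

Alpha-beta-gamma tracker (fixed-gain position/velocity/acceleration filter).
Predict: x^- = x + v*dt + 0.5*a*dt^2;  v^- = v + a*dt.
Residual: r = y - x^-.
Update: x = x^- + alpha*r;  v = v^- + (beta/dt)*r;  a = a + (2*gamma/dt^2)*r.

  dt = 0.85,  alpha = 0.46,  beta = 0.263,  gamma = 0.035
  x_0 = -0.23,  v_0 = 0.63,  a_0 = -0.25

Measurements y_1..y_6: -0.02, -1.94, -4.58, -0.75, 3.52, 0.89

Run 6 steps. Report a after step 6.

step 1: x_pred=0.2152  r=-0.2352  x^+=0.1070  v^+=0.3447  a^+=-0.2728
step 2: x_pred=0.3015  r=-2.2415  x^+=-0.7296  v^+=-0.5807  a^+=-0.4900
step 3: x_pred=-1.4002  r=-3.1798  x^+=-2.8629  v^+=-1.9810  a^+=-0.7980
step 4: x_pred=-4.8350  r=4.0850  x^+=-2.9559  v^+=-1.3954  a^+=-0.4023
step 5: x_pred=-4.2873  r=7.8073  x^+=-0.6959  v^+=0.6784  a^+=0.3542
step 6: x_pred=0.0086  r=0.8814  x^+=0.4141  v^+=1.2521  a^+=0.4396

a_post = 0.4396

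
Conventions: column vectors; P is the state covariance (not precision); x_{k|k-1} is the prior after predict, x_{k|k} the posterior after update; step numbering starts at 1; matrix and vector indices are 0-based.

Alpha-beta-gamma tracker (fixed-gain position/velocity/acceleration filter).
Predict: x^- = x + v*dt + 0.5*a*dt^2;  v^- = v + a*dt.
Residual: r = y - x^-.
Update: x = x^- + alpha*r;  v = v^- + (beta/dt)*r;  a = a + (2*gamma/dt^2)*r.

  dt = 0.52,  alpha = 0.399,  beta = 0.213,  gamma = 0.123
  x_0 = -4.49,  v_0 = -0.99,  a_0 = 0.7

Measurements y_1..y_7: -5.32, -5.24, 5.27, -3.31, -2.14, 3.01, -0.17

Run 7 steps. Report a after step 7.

a_post = -9.7596

step 1: x_pred=-4.9102  r=-0.4098  x^+=-5.0737  v^+=-0.7939  a^+=0.3271
step 2: x_pred=-5.4423  r=0.2023  x^+=-5.3616  v^+=-0.5409  a^+=0.5112
step 3: x_pred=-5.5737  r=10.8437  x^+=-1.2471  v^+=4.1667  a^+=10.3764
step 4: x_pred=2.3225  r=-5.6325  x^+=0.0751  v^+=7.2552  a^+=5.2522
step 5: x_pred=4.5579  r=-6.6979  x^+=1.8855  v^+=7.2428  a^+=-0.8414
step 6: x_pred=5.5380  r=-2.5280  x^+=4.5293  v^+=5.7698  a^+=-3.1412
step 7: x_pred=7.1049  r=-7.2749  x^+=4.2022  v^+=1.1565  a^+=-9.7596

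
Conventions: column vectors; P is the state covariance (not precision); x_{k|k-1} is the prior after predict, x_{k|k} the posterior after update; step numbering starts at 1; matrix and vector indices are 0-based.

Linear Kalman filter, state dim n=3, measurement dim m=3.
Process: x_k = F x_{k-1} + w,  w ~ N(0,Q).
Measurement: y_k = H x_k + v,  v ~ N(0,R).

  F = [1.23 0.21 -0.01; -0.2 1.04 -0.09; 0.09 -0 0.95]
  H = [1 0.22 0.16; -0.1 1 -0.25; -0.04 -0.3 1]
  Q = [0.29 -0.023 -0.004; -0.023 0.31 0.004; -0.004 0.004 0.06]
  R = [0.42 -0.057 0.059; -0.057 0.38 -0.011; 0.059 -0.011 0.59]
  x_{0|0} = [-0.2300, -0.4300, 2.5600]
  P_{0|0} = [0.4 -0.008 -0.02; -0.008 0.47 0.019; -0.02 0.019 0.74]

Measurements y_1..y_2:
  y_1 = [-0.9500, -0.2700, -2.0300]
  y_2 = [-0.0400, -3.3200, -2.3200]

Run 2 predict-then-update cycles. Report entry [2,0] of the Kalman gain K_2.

step 1: x^-=[-0.3988, -0.6316, 2.4113]  P^-=[0.9122 -0.0264 0.0135; -0.0264 0.8394 -0.0445; 0.0135 -0.0445 0.7277]  S=[1.3811 -0.0267 0.0975; -0.0267 1.3022 -0.4899; 0.0975 -0.4899 1.4197]  K=[0.6624 -0.1154 -0.0959; 0.1214 0.6623 0.0122; 0.0503 0.0242 0.5265]  nu=[-0.7981, 0.9245, -4.6467]  x^+=[-0.5885, -0.1729, -0.0529]  P^+=[0.2950 -0.0564 -0.0213; -0.0564 0.2596 0.0827; -0.0213 0.0827 0.3373]
step 2: x^-=[-0.7597, -0.0574, -0.1032]  P^-=[0.7188 -0.1084 0.0160; -0.1084 0.6126 0.0505; 0.0160 0.0505 0.3631]  S=[1.1387 -0.1136 0.1060; -0.1136 1.0197 -0.2287; 0.1060 -0.2287 0.9752]  K=[0.6066 -0.1302 -0.0762; 0.0910 0.6093 0.0008; 0.0457 0.0452 0.3618]  nu=[0.7488, -3.3644, -2.2644]  x^+=[0.3053, -2.0412, -1.0404]  P^+=[0.2732 -0.0596 -0.0147; -0.0596 0.2374 0.0680; -0.0147 0.0680 0.2355]

K[2,0] = 0.0457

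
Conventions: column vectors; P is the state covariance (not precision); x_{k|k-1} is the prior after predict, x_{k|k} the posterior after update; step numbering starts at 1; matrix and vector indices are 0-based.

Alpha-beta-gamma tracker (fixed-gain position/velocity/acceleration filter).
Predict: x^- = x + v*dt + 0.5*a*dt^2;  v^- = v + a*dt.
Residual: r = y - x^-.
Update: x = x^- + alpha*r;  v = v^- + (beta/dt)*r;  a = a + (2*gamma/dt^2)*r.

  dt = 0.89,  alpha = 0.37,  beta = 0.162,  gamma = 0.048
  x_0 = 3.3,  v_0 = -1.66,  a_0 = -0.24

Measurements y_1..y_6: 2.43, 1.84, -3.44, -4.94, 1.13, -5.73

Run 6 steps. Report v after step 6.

step 1: x_pred=1.7275  r=0.7025  x^+=1.9875  v^+=-1.7457  a^+=-0.1549
step 2: x_pred=0.3724  r=1.4676  x^+=0.9154  v^+=-1.6164  a^+=0.0230
step 3: x_pred=-0.5141  r=-2.9259  x^+=-1.5967  v^+=-2.1285  a^+=-0.3316
step 4: x_pred=-3.6224  r=-1.3176  x^+=-4.1099  v^+=-2.6635  a^+=-0.4913
step 5: x_pred=-6.6750  r=7.8050  x^+=-3.7872  v^+=-1.6801  a^+=0.4546
step 6: x_pred=-5.1024  r=-0.6276  x^+=-5.3346  v^+=-1.3897  a^+=0.3786

v_post = -1.3897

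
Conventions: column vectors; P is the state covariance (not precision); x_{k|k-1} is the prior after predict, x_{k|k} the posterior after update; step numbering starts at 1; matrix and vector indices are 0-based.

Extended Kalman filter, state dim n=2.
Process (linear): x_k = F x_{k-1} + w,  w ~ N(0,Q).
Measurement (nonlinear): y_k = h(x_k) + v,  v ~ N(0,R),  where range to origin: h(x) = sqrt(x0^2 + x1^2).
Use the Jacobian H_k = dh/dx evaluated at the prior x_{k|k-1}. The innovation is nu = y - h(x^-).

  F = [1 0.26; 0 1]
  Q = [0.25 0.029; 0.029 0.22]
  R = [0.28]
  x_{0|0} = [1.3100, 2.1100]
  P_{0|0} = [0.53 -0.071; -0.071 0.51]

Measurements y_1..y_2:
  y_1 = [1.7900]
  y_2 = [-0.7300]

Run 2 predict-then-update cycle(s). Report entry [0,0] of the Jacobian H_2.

step 1: x^-=[1.8586, 2.1100]  P^-=[0.7776 0.0906; 0.0906 0.7300]  H_jac=[0.6610 0.7504]  S=[1.1207]  K=[0.5193; 0.5423]  nu=[-1.0218]  x^+=[1.3280, 1.5559]  P^+=[0.4754 -0.2250; -0.2250 0.4005]
step 2: x^-=[1.7325, 1.5559]  P^-=[0.6355 -0.0918; -0.0918 0.6205]  H_jac=[0.7440 0.6682]  S=[0.8175]  K=[0.5033; 0.4236]  nu=[-3.0586]  x^+=[0.1931, 0.2603]  P^+=[0.4284 -0.2661; -0.2661 0.4738]

H_jac[0,0] = 0.7440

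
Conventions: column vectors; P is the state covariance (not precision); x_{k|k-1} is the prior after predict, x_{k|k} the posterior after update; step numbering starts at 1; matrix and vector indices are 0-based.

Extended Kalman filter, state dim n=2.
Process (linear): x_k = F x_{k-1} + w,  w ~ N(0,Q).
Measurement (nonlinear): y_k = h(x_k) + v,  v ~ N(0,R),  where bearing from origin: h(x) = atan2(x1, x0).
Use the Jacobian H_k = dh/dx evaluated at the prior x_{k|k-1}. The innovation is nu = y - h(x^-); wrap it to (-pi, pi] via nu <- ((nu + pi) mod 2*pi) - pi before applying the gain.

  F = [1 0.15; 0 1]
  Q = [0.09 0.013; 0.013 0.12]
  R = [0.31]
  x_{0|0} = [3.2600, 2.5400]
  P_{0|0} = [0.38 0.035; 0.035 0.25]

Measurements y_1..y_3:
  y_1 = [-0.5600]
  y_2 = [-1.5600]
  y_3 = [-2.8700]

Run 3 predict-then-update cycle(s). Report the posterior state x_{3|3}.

x_post = [4.5563, 2.7084]

step 1: x^-=[3.6410, 2.5400]  P^-=[0.4861 0.0855; 0.0855 0.3700]  H_jac=[-0.1289 0.1847]  S=[0.3266]  K=[-0.1435; 0.1755]  nu=[-1.1691]  x^+=[3.8087, 2.3348]  P^+=[0.4794 0.0937; 0.0937 0.3599]
step 2: x^-=[4.1589, 2.3348]  P^-=[0.6056 0.1607; 0.1607 0.4799]  H_jac=[-0.1026 0.1828]  S=[0.3264]  K=[-0.1004; 0.2183]  nu=[-2.0715]  x^+=[4.3670, 1.8826]  P^+=[0.6023 0.1679; 0.1679 0.4644]
step 3: x^-=[4.6493, 1.8826]  P^-=[0.7531 0.2505; 0.2505 0.5844]  H_jac=[-0.0748 0.1848]  S=[0.3272]  K=[-0.0307; 0.2727]  nu=[3.0285]  x^+=[4.5563, 2.7084]  P^+=[0.7528 0.2533; 0.2533 0.5600]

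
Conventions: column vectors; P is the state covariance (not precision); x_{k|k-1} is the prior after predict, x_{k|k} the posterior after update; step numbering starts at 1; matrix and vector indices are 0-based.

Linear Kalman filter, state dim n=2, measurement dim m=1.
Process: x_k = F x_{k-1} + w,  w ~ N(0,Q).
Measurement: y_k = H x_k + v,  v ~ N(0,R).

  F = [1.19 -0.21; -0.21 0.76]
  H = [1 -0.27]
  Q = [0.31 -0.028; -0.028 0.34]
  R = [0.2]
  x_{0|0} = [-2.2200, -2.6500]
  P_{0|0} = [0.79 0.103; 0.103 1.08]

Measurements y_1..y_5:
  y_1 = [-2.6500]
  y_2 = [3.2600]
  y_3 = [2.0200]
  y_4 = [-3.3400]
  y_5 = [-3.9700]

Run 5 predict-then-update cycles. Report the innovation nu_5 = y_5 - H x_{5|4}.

step 1: x^-=[-2.0853, -1.5478]  P^-=[1.4249 -0.3001; -0.3001 0.9658]  S=[1.8573]  K=[0.8108; -0.3020]  nu=[-0.9826]  x^+=[-2.8820, -1.2511]  P^+=[0.2039 0.1546; 0.1546 0.7964]
step 2: x^-=[-3.1668, -0.3456]  P^-=[0.5566 -0.0594; -0.0594 0.7596]  S=[0.8440]  K=[0.6784; -0.3134]  nu=[6.3335]  x^+=[1.1300, -2.3303]  P^+=[0.1681 0.1201; 0.1201 0.6768]
step 3: x^-=[1.8341, -2.0084]  P^-=[0.5179 -0.0642; -0.0642 0.7000]  S=[0.8036]  K=[0.6660; -0.3150]  nu=[-0.3564]  x^+=[1.5968, -1.8961]  P^+=[0.1614 0.1045; 0.1045 0.6202]
step 4: x^-=[2.2983, -1.7763]  P^-=[0.5137 -0.0682; -0.0682 0.6720]  S=[0.7996]  K=[0.6655; -0.3123]  nu=[-6.1179]  x^+=[-1.7735, 0.1342]  P^+=[0.1596 0.0979; 0.0979 0.5940]
step 5: x^-=[-2.1386, 0.4744]  P^-=[0.5132 -0.0698; -0.0698 0.6589]  S=[0.7989]  K=[0.6659; -0.3100]  nu=[-1.7033]  x^+=[-3.2729, 1.0025]  P^+=[0.1589 0.0952; 0.0952 0.5821]

innov = [-1.7033]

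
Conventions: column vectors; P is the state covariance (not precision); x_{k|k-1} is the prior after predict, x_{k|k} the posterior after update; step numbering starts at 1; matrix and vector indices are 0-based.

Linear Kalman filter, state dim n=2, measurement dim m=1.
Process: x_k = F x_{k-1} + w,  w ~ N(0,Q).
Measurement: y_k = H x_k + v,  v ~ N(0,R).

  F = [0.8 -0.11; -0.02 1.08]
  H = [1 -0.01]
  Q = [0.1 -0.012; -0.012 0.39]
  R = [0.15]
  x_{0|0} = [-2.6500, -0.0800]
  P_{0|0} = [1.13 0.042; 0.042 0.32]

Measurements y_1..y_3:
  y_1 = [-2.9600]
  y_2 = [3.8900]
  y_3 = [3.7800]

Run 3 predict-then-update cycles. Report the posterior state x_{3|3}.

x_post = [2.5576, -3.8822]

step 1: x^-=[-2.1112, -0.0334]  P^-=[0.8197 -0.0317; -0.0317 0.7619]  S=[0.9704]  K=[0.8450; -0.0405]  nu=[-0.8491]  x^+=[-2.8287, 0.0010]  P^+=[0.1268 0.0015; 0.0015 0.7603]
step 2: x^-=[-2.2631, 0.0577]  P^-=[0.1901 -0.1030; -0.1030 1.2768]  S=[0.3423]  K=[0.5583; -0.3383]  nu=[6.1537]  x^+=[1.1728, -2.0244]  P^+=[0.0834 -0.0384; -0.0384 1.2376]
step 3: x^-=[1.1609, -2.2098]  P^-=[0.1751 -0.1936; -0.1936 1.8352]  S=[0.3291]  K=[0.5378; -0.6440]  nu=[2.5970]  x^+=[2.5576, -3.8822]  P^+=[0.0799 -0.0796; -0.0796 1.6987]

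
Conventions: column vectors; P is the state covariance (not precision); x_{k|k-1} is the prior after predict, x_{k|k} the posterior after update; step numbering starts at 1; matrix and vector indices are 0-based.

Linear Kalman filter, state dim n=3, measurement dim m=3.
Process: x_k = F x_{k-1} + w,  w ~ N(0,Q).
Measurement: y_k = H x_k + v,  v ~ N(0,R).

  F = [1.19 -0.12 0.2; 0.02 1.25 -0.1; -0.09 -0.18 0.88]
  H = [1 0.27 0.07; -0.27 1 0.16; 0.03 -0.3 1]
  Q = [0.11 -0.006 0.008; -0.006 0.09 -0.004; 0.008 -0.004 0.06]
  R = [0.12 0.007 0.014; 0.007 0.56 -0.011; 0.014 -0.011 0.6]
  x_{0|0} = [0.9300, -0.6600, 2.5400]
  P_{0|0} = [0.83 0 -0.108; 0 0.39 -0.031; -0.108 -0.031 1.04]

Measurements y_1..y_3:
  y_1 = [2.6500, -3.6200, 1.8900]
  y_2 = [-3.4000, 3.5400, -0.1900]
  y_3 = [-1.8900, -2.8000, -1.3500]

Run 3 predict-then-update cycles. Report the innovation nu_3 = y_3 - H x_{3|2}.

innov = [-0.1936, -3.5745, -1.4567]

step 1: x^-=[1.6939, -1.0604, 2.2703]  P^-=[1.2827 -0.0612 0.0038; -0.0612 0.7183 -0.2223; 0.0038 -0.2223 0.9117]  S=[1.4185 -0.2166 0.0245; -0.2166 1.3567 -0.3104; 0.0245 -0.3104 1.7122]  K=[0.8680 -0.1629 -0.0065; 0.1622 0.5029 -0.1679; 0.0072 0.0780 0.5855]  nu=[1.0835, -2.4655, -0.7492]  x^+=[3.0408, -1.9987, 1.6470]  P^+=[0.1176 -0.0519 -0.0090; -0.0519 0.2738 -0.0203; -0.0090 -0.0203 0.3447]
step 2: x^-=[4.1878, -2.6022, 1.5354]  P^-=[0.3057 -0.1325 0.0661; -0.1325 0.5239 -0.1131; 0.0661 -0.1131 0.3430]  S=[0.3990 -0.0566 0.0815; -0.0566 1.1446 -0.2556; 0.0815 -0.2556 1.0646]  K=[0.6634 -0.1406 0.0235; 0.0978 0.4425 -0.1588; 0.0794 0.0165 0.3538]  nu=[-6.9927, 7.0272, -2.6317]  x^+=[-1.5008, 0.2416, 0.1651]  P^+=[0.0921 -0.0506 0.0070; -0.0506 0.2406 -0.0251; 0.0070 -0.0251 0.2055]
step 3: x^-=[-1.7819, 0.2555, 0.2368]  P^-=[0.2711 -0.1265 0.0605; -0.1265 0.4717 -0.0984; 0.0605 -0.0984 0.2328]  S=[0.3631 -0.0561 0.0733; -0.0561 1.0891 -0.2412; 0.0733 -0.2412 0.9405]  K=[0.6375 -0.1352 0.0290; 0.0800 0.4192 -0.1578; 0.0824 -0.0064 0.2728]  nu=[-0.1936, -3.5745, -1.4567]  x^+=[-1.4642, -1.0286, -0.1535]  P^+=[0.0886 -0.0493 0.0103; -0.0493 0.2283 -0.0282; 0.0103 -0.0282 0.1561]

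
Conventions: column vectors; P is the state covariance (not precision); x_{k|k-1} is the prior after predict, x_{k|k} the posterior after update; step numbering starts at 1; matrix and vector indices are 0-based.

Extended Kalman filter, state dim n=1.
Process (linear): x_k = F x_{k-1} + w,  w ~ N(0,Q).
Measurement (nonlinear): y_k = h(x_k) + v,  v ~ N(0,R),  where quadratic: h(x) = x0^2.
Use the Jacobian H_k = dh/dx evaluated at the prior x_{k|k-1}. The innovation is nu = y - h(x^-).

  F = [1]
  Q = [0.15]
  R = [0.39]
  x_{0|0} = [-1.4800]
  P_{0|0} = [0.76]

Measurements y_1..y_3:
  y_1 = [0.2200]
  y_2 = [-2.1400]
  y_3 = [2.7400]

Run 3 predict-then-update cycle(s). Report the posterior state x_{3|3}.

x_post = [0.5788]

step 1: x^-=[-1.4800]  P^-=[0.9100]  H_jac=[-2.9600]  S=[8.3631]  K=[-0.3221]  nu=[-1.9704]  x^+=[-0.8454]  P^+=[0.0424]
step 2: x^-=[-0.8454]  P^-=[0.1924]  H_jac=[-1.6907]  S=[0.9401]  K=[-0.3461]  nu=[-2.8546]  x^+=[0.1426]  P^+=[0.0798]
step 3: x^-=[0.1426]  P^-=[0.2298]  H_jac=[0.2852]  S=[0.4087]  K=[0.1604]  nu=[2.7197]  x^+=[0.5788]  P^+=[0.2193]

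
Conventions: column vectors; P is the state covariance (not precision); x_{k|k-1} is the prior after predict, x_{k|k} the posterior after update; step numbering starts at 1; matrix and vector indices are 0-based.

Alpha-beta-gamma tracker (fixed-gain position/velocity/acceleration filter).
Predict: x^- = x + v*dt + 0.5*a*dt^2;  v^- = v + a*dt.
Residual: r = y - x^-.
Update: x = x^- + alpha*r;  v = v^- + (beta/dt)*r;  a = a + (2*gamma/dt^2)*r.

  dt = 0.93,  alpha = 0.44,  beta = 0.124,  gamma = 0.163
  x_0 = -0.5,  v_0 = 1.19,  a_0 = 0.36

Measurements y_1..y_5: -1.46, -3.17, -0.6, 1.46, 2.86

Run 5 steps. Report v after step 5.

step 1: x_pred=0.7624  r=-2.2224  x^+=-0.2155  v^+=1.2285  a^+=-0.4777
step 2: x_pred=0.7205  r=-3.8905  x^+=-0.9913  v^+=0.2655  a^+=-1.9441
step 3: x_pred=-1.5851  r=0.9851  x^+=-1.1517  v^+=-1.4111  a^+=-1.5728
step 4: x_pred=-3.1441  r=4.6041  x^+=-1.1183  v^+=-2.2599  a^+=0.1626
step 5: x_pred=-3.1497  r=6.0097  x^+=-0.5054  v^+=-1.3073  a^+=2.4278

v_post = -1.3073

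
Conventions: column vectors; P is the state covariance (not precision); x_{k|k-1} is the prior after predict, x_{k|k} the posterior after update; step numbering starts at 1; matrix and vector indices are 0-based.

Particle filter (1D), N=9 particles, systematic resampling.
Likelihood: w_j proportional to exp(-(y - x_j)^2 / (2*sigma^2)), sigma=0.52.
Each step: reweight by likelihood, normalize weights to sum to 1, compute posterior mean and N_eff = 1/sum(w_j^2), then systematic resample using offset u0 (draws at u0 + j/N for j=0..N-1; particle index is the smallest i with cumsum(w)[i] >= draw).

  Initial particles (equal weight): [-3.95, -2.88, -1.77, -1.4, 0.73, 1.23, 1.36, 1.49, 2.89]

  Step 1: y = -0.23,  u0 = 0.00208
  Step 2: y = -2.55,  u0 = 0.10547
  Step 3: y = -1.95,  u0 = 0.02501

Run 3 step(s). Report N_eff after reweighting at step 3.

step 1: w=[0.0000, 0.0000, 0.0406, 0.2592, 0.5928, 0.0633, 0.0304, 0.0137, 0.0000]  mean=0.1375  Neff=2.3509  idx=[2, 3, 3, 4, 4, 4, 4, 4, 4]
step 2: w=[0.6519, 0.1741, 0.1741, 0.0000, 0.0000, 0.0000, 0.0000, 0.0000, 0.0000]  mean=-1.6412  Neff=2.0596  idx=[0, 0, 0, 0, 0, 1, 1, 2, 2]
step 3: w=[0.1346, 0.1346, 0.1346, 0.1346, 0.1346, 0.0817, 0.0817, 0.0817, 0.0817]  mean=-1.6491  Neff=8.5225  idx=[0, 1, 1, 2, 3, 4, 5, 6, 7]

N_eff = 8.5225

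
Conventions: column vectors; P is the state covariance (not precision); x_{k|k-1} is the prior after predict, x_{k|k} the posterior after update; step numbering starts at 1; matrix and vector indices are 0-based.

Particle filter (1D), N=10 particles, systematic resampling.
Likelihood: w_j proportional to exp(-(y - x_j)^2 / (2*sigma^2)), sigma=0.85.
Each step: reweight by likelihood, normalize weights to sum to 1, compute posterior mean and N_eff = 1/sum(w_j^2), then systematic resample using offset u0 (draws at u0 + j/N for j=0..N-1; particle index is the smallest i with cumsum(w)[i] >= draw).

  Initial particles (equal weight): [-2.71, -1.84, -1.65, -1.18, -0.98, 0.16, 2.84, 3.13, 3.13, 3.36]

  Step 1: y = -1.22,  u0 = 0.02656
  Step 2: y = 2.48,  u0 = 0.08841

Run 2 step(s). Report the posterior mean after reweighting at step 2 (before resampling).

step 1: w=[0.0526, 0.1874, 0.2152, 0.2443, 0.2350, 0.0655, 0.0000, 0.0000, 0.0000, 0.0000]  mean=-1.3506  Neff=4.9166  idx=[0, 1, 1, 2, 2, 3, 3, 4, 4, 4]
step 2: w=[0.0000, 0.0025, 0.0025, 0.0077, 0.0077, 0.0976, 0.0976, 0.2614, 0.2614, 0.2614]  mean=-1.0338  Neff=4.4605  idx=[5, 6, 7, 7, 8, 8, 8, 9, 9, 9]

post_mean = -1.0338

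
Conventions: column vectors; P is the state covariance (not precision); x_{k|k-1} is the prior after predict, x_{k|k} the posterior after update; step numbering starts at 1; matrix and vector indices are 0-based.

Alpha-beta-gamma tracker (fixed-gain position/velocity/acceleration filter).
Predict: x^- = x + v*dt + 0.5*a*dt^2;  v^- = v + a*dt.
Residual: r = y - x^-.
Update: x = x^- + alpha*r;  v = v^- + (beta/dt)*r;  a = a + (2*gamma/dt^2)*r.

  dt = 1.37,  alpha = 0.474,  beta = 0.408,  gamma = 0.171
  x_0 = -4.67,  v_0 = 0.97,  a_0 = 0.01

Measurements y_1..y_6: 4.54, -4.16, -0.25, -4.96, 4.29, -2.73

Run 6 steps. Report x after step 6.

x_post = -4.4718

step 1: x_pred=-3.3317  r=7.8717  x^+=0.3995  v^+=3.3280  a^+=1.4443
step 2: x_pred=6.3143  r=-10.4743  x^+=1.3495  v^+=2.1874  a^+=-0.4642
step 3: x_pred=3.9105  r=-4.1605  x^+=1.9384  v^+=0.3124  a^+=-1.2223
step 4: x_pred=1.2193  r=-6.1793  x^+=-1.7097  v^+=-3.2025  a^+=-2.3483
step 5: x_pred=-8.3009  r=12.5909  x^+=-2.3328  v^+=-2.6700  a^+=-0.0540
step 6: x_pred=-6.0414  r=3.3114  x^+=-4.4718  v^+=-1.7578  a^+=0.5493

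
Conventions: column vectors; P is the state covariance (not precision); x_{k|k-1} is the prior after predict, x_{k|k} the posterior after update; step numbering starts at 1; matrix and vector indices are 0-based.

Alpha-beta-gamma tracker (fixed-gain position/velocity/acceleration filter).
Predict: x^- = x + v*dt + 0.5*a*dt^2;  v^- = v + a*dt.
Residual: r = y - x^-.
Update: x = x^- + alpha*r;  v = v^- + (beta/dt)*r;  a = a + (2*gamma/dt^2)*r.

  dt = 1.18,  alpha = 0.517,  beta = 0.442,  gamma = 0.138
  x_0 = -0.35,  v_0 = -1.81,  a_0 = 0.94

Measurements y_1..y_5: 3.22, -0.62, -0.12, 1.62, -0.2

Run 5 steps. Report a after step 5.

step 1: x_pred=-1.8314  r=5.0514  x^+=0.7802  v^+=1.1913  a^+=1.9413
step 2: x_pred=3.5375  r=-4.1575  x^+=1.3881  v^+=1.9247  a^+=1.1172
step 3: x_pred=4.4370  r=-4.5570  x^+=2.0811  v^+=1.5361  a^+=0.2139
step 4: x_pred=4.0425  r=-2.4225  x^+=2.7901  v^+=0.8810  a^+=-0.2663
step 5: x_pred=3.6443  r=-3.8443  x^+=1.6568  v^+=-0.8732  a^+=-1.0283

a_post = -1.0283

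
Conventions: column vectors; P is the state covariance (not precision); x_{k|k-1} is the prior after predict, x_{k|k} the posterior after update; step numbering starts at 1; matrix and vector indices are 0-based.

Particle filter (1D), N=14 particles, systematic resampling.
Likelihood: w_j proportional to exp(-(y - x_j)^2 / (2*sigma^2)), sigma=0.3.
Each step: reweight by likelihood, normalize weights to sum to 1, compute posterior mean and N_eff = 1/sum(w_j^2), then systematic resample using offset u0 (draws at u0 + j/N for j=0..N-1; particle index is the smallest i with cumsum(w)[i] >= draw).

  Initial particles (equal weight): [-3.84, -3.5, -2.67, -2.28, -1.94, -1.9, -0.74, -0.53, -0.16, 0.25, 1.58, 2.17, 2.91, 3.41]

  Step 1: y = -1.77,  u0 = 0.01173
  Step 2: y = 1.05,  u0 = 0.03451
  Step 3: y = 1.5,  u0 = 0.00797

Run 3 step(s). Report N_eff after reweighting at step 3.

N_eff = 12.1923

step 1: w=[0.0000, 0.0000, 0.0055, 0.1172, 0.4233, 0.4525, 0.0014, 0.0001, 0.0000, 0.0000, 0.0000, 0.0000, 0.0000, 0.0000]  mean=-1.9640  Neff=2.5143  idx=[3, 3, 4, 4, 4, 4, 4, 4, 5, 5, 5, 5, 5, 5]
step 2: w=[0.0000, 0.0000, 0.0351, 0.0351, 0.0351, 0.0351, 0.0351, 0.0351, 0.1315, 0.1315, 0.1315, 0.1315, 0.1315, 0.1315]  mean=-1.9084  Neff=8.9921  idx=[2, 5, 7, 8, 8, 9, 9, 10, 11, 11, 12, 12, 13, 13]
step 3: w=[0.0188, 0.0188, 0.0188, 0.0858, 0.0858, 0.0858, 0.0858, 0.0858, 0.0858, 0.0858, 0.0858, 0.0858, 0.0858, 0.0858]  mean=-1.9023  Neff=12.1923  idx=[0, 3, 4, 4, 5, 6, 7, 8, 9, 9, 10, 11, 12, 13]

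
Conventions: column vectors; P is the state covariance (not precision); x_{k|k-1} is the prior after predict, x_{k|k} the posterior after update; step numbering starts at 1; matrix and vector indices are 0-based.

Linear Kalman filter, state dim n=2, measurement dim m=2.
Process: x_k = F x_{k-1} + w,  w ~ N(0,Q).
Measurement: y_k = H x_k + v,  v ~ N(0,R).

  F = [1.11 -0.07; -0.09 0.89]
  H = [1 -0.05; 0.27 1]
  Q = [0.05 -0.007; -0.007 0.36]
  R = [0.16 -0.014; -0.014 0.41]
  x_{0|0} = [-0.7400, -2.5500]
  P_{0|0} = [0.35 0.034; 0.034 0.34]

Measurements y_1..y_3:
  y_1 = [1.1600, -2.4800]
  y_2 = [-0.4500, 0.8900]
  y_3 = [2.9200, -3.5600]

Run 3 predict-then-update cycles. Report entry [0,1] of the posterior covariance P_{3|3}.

step 1: x^-=[-0.6429, -2.2029]  P^-=[0.4776 -0.0293; -0.0293 0.6267]  S=[0.6421 0.0547; 0.0547 1.0557]  K=[0.7413 0.0560; -0.1450 0.5937]  nu=[1.6928, -0.1035]  x^+=[0.6062, -2.5099]  P^+=[0.1169 -0.0190; -0.0190 0.2506]
step 2: x^-=[0.8486, -2.2884]  P^-=[0.1982 -0.0532; -0.0532 0.5625]  S=[0.3649 -0.0411; -0.0411 0.9582]  K=[0.5531 0.0241; -0.1592 0.5652]  nu=[-1.4130, 2.9492]  x^+=[0.1380, -0.3966]  P^+=[0.0871 -0.0214; -0.0214 0.2397]
step 3: x^-=[0.1809, -0.3654]  P^-=[0.1618 -0.0519; -0.0519 0.5540]  S=[0.3284 -0.0492; -0.0492 0.9478]  K=[0.5033 0.0175; -0.1583 0.5615]  nu=[2.7208, -3.2435]  x^+=[1.4935, -2.6173]  P^+=[0.0792 -0.0213; -0.0213 0.2382]

P_post[0,1] = -0.0213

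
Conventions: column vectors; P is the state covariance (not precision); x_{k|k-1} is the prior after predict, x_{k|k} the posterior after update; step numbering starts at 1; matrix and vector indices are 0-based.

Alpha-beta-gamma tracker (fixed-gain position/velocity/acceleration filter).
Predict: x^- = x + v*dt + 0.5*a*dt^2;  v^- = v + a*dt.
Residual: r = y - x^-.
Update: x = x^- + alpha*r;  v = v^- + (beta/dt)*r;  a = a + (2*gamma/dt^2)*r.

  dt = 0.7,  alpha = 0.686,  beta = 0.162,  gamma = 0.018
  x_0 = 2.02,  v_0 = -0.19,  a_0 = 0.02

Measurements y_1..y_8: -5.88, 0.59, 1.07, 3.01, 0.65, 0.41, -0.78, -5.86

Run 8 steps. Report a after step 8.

step 1: x_pred=1.8919  r=-7.7719  x^+=-3.4396  v^+=-1.9746  a^+=-0.5510
step 2: x_pred=-4.9569  r=5.5469  x^+=-1.1517  v^+=-1.0766  a^+=-0.1435
step 3: x_pred=-1.9405  r=3.0105  x^+=0.1247  v^+=-0.4803  a^+=0.0777
step 4: x_pred=-0.1925  r=3.2025  x^+=2.0044  v^+=0.3152  a^+=0.3130
step 5: x_pred=2.3017  r=-1.6517  x^+=1.1686  v^+=0.1520  a^+=0.1916
step 6: x_pred=1.3220  r=-0.9120  x^+=0.6964  v^+=0.0751  a^+=0.1246
step 7: x_pred=0.7795  r=-1.5595  x^+=-0.2903  v^+=-0.1985  a^+=0.0101
step 8: x_pred=-0.4268  r=-5.4332  x^+=-4.1540  v^+=-1.4489  a^+=-0.3891

a_post = -0.3891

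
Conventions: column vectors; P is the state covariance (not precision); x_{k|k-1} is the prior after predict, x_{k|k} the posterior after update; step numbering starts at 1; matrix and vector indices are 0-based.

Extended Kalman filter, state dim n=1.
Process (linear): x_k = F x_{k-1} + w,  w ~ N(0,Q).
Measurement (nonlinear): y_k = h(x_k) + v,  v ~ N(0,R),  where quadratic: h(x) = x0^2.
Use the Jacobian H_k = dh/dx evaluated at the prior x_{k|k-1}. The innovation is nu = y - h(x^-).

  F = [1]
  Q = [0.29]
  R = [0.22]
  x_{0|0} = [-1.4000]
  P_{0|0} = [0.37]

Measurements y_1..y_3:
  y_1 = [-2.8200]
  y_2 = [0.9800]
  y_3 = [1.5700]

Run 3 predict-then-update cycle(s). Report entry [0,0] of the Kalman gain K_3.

K[0,0] = 0.5814

step 1: x^-=[-1.4000]  P^-=[0.6600]  H_jac=[-2.8000]  S=[5.3944]  K=[-0.3426]  nu=[-4.7800]  x^+=[0.2375]  P^+=[0.0269]
step 2: x^-=[0.2375]  P^-=[0.3169]  H_jac=[0.4750]  S=[0.2915]  K=[0.5164]  nu=[0.9236]  x^+=[0.7145]  P^+=[0.2392]
step 3: x^-=[0.7145]  P^-=[0.5292]  H_jac=[1.4290]  S=[1.3005]  K=[0.5814]  nu=[1.0595]  x^+=[1.3305]  P^+=[0.0895]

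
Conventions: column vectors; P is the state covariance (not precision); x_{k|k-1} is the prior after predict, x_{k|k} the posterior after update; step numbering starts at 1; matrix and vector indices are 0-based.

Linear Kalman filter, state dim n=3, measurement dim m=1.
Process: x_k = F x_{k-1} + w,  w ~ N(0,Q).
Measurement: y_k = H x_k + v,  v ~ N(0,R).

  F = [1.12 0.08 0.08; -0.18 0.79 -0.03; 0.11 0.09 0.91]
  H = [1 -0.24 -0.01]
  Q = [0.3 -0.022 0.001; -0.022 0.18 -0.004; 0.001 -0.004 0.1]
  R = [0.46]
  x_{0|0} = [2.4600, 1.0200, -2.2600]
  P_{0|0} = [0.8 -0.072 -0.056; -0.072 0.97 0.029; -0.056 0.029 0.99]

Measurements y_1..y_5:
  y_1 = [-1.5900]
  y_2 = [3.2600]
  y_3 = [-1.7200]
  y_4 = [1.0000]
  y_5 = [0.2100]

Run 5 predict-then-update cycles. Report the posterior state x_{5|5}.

step 1: x^-=[2.6560, 0.4308, -1.6942]  P^-=[1.2935 -0.1826 0.1155; -0.1826 0.8307 0.0471; 0.1155 0.0471 0.9295]  S=[1.8870]  K=[0.7081; -0.2027; 0.0503]  nu=[-4.1596]  x^+=[-0.2893, 1.2737, -1.9033]  P^+=[0.3474 0.0882 0.0483; 0.0882 0.7532 0.0664; 0.0483 0.0664 0.9247]
step 2: x^-=[-0.3744, 1.1154, -1.6492]  P^-=[0.7718 0.0318 0.1812; 0.0318 0.6344 0.0631; 0.1812 0.0631 0.8983]  S=[1.2498]  K=[0.6100; -0.0969; 0.1256]  nu=[3.8856]  x^+=[1.9957, 0.7391, -1.1610]  P^+=[0.3068 0.1057 0.0854; 0.1057 0.6227 0.0783; 0.0854 0.0783 0.8786]
step 3: x^-=[2.2014, 0.2595, -0.7705]  P^-=[0.7297 0.0460 0.2129; 0.0460 0.5465 0.0595; 0.2129 0.0595 0.8683]  S=[1.1952]  K=[0.5995; -0.0717; 0.1589]  nu=[-3.8668]  x^+=[-0.1168, 0.5368, -1.3848]  P^+=[0.3001 0.0974 0.0990; 0.0974 0.5404 0.0731; 0.0990 0.0731 0.8382]
step 4: x^-=[-0.1986, 0.4866, -1.2247]  P^-=[0.7215 0.0341 0.2212; 0.0341 0.4976 0.0483; 0.2212 0.0483 0.8358]  S=[1.1896]  K=[0.5977; -0.0721; 0.1692]  nu=[1.3032]  x^+=[0.5803, 0.3927, -1.0043]  P^+=[0.2965 0.0854 0.1009; 0.0854 0.4914 0.0628; 0.1009 0.0628 0.8018]
step 5: x^-=[0.6010, 0.2359, -0.8147]  P^-=[0.7143 0.0207 0.2176; 0.0207 0.4709 0.0374; 0.2176 0.0374 0.8037]  S=[1.1874]  K=[0.5956; -0.0781; 0.1689]  nu=[-0.3425]  x^+=[0.3970, 0.2626, -0.8726]  P^+=[0.2932 0.0759 0.0981; 0.0759 0.4636 0.0530; 0.0981 0.0530 0.7698]

x_post = [0.3970, 0.2626, -0.8726]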